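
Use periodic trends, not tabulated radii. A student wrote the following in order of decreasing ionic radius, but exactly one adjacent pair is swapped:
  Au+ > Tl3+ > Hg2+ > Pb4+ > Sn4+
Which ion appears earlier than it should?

Tl3+

The pair Tl3+, Hg2+ is the wrong way round — both have 78 electrons but Z(Tl)=81 > Z(Hg)=80, so Tl3+ should be the smaller of the two. All other adjacent pairs agree with periodic trends, so Tl3+ is the misplaced ion.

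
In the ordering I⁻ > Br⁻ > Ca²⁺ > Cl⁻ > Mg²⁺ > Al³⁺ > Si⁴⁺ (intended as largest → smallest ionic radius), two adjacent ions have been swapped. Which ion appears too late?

Scanning neighbour by neighbour, only Ca²⁺/Cl⁻ violates a trend: Ca²⁺ and Cl⁻ share 18 electrons; the higher nuclear charge on Ca (Z=20) contracts it more, so Ca²⁺ < Cl⁻. That makes Cl⁻ the one sitting a position late relative to where it belongs.

Cl⁻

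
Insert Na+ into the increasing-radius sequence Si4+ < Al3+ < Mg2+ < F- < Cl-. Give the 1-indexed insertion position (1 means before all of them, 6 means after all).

4

Work out protons and electrons: Si4+: 10 e⁻, Z=14, Al3+: 10 e⁻, Z=13, Mg2+: 10 e⁻, Z=12, Na+: 10 e⁻, Z=11, F-: 10 e⁻, Z=9, Cl-: 18 e⁻, Z=17. Si4+ < Al3+ (isoelectronic, higher Z=14 is smaller); Al3+ < Mg2+ (both 10 e⁻, Z=13>12); Mg2+ < Na+ (both 10 e⁻, Z=12>11); Na+ < F- (isoelectronic, higher Z=11 is smaller); F- < Cl- (same group, period 2 vs 3).
Putting Na+ in gives Si4+ < Al3+ < Mg2+ < Na+ < F- < Cl-; it lands at slot 4.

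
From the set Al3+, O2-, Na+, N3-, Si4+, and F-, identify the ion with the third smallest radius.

Na+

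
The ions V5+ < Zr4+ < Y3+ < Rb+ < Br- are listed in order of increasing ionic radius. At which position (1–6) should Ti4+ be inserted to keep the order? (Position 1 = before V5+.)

V5+: 18 e⁻, Z=23, Ti4+: 18 e⁻, Z=22, Zr4+: 36 e⁻, Z=40, Y3+: 36 e⁻, Z=39, Rb+: 36 e⁻, Z=37, Br-: 36 e⁻, Z=35. V5+ < Ti4+ (both 18 e⁻, Z=23>22); Ti4+ < Zr4+ (same group, 1 shell fewer); Zr4+ < Y3+ (isoelectronic, higher Z=40 is smaller); Y3+ < Rb+ (both 36 e⁻, Z=39>37); Rb+ < Br- (both 36 e⁻, Z=37>35).
Merged order: V5+ < Ti4+ < Zr4+ < Y3+ < Rb+ < Br- — Ti4+ is number 2.

2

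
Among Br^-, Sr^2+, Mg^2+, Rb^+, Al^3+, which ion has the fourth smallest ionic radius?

Work out protons and electrons: Al^3+ (Z=13, 10 e⁻), Mg^2+ (Z=12, 10 e⁻), Sr^2+ (Z=38, 36 e⁻), Rb^+ (Z=37, 36 e⁻), Br^- (Z=35, 36 e⁻). Al^3+ < Mg^2+ (both 10 e⁻, Z=13>12); Mg^2+ < Sr^2+ (same group, period 3 vs 5); Sr^2+ < Rb^+ (both 36 e⁻, Z=38>37); Rb^+ < Br^- (isoelectronic, higher Z=37 is smaller).
That gives Al^3+ < Mg^2+ < Sr^2+ < Rb^+ < Br^-. From the smallest end, number 4 is Rb^+.

Rb^+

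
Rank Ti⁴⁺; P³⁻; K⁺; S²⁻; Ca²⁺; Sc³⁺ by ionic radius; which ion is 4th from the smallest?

Isoelectronic series (18 e⁻ each). Size is set by nuclear charge: more protons means a smaller ion. Ti⁴⁺ (Z=22), Sc³⁺ (Z=21), Ca²⁺ (Z=20), K⁺ (Z=19), S²⁻ (Z=16), P³⁻ (Z=15).
That gives Ti⁴⁺ < Sc³⁺ < Ca²⁺ < K⁺ < S²⁻ < P³⁻. From the smallest end, number 4 is K⁺.

K⁺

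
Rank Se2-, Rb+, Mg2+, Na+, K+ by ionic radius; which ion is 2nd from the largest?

Rb+

Work out protons and electrons: Mg2+: 10 e⁻, Z=12, Na+: 10 e⁻, Z=11, K+: 18 e⁻, Z=19, Rb+: 36 e⁻, Z=37, Se2-: 36 e⁻, Z=34. Mg2+ < Na+ (isoelectronic, higher Z=12 is smaller); Na+ < K+ (same group, period 3 vs 4); K+ < Rb+ (same group, 1 shell fewer); Rb+ < Se2- (isoelectronic, higher Z=37 is smaller).
That gives Mg2+ < Na+ < K+ < Rb+ < Se2-. From the largest end, number 2 is Rb+.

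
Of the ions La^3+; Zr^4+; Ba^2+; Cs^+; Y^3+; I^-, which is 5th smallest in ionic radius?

Tabulating Z and e⁻: Zr^4+ (Z=40, 36 e⁻), Y^3+ (Z=39, 36 e⁻), La^3+ (Z=57, 54 e⁻), Ba^2+ (Z=56, 54 e⁻), Cs^+ (Z=55, 54 e⁻), I^- (Z=53, 54 e⁻). Zr^4+ < Y^3+ (both 36 e⁻, Z=40>39); Y^3+ < La^3+ (same group, 1 shell fewer); La^3+ < Ba^2+ (both 54 e⁻, Z=57>56); Ba^2+ < Cs^+ (both 54 e⁻, Z=56>55); Cs^+ < I^- (both 54 e⁻, Z=55>53).
Ordering: Zr^4+ < Y^3+ < La^3+ < Ba^2+ < Cs^+ < I^-. The 5th smallest is Cs^+.

Cs^+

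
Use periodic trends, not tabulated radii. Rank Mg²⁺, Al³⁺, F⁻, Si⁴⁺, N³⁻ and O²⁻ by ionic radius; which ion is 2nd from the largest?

O²⁻

Each ion has 10 electrons. The ranking follows nuclear charge in reverse — greater Z gives a smaller radius. Si⁴⁺ (Z=14), Al³⁺ (Z=13), Mg²⁺ (Z=12), F⁻ (Z=9), O²⁻ (Z=8), N³⁻ (Z=7).
Ordering: Si⁴⁺ < Al³⁺ < Mg²⁺ < F⁻ < O²⁻ < N³⁻. The 2nd largest is O²⁻.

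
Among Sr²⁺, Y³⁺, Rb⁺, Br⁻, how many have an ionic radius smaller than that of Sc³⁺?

0

Tabulating Z and e⁻: Sc³⁺ has 18 e⁻ (Z=21), Y³⁺ has 36 e⁻ (Z=39), Sr²⁺ has 36 e⁻ (Z=38), Rb⁺ has 36 e⁻ (Z=37), Br⁻ has 36 e⁻ (Z=35). Sc³⁺ < Y³⁺ (same group, 1 shell fewer); Y³⁺ < Sr²⁺ (both 36 e⁻, Z=39>38); Sr²⁺ < Rb⁺ (both 36 e⁻, Z=38>37); Rb⁺ < Br⁻ (isoelectronic, higher Z=37 is smaller).
Overall: Sc³⁺ < Y³⁺ < Sr²⁺ < Rb⁺ < Br⁻. Sc³⁺ has 0 below it and 4 above. So 0 are smaller.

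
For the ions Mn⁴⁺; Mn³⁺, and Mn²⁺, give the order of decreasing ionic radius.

Same element, different charge: the more highly charged cation has fewer electrons and a greater effective nuclear charge per electron, making Mn⁴⁺ the smallest.

Mn²⁺ > Mn³⁺ > Mn⁴⁺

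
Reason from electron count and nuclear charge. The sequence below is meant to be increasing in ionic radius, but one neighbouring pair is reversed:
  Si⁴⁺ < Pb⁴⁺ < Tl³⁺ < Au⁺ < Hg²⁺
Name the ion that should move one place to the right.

Compare adjacent ions: they are isoelectronic (78 e⁻) and Hg has more protons than Au (80 vs 79), making Hg²⁺ smaller — yet in this increasing list Au⁺ sits before Hg²⁺. Nothing else is reversed, so Au⁺ should move one place to the right.

Au⁺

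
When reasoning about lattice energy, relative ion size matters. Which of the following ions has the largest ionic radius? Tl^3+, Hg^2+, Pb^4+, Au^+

Au^+

All of these have 78 electrons (isoelectronic). With the same electron cloud, the ion with the most protons pulls it in tightest. Nuclear charges: Pb^4+ (Z=82), Tl^3+ (Z=81), Hg^2+ (Z=80), Au^+ (Z=79). Highest Z is smallest.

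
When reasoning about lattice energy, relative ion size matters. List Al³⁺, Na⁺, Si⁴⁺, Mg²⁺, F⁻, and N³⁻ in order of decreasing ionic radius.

All of these have 10 electrons (isoelectronic). With the same electron cloud, the ion with the most protons pulls it in tightest. Nuclear charges: Si⁴⁺ (Z=14), Al³⁺ (Z=13), Mg²⁺ (Z=12), Na⁺ (Z=11), F⁻ (Z=9), N³⁻ (Z=7). Highest Z is smallest.

N³⁻ > F⁻ > Na⁺ > Mg²⁺ > Al³⁺ > Si⁴⁺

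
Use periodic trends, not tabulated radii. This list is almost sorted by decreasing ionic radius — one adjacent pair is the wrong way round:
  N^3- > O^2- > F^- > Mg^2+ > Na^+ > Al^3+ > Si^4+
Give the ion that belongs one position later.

Mg^2+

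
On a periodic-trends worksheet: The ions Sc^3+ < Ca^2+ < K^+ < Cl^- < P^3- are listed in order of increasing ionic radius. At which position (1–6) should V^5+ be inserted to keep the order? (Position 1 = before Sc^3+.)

1

Isoelectronic series (18 e⁻ each). Size is set by nuclear charge: more protons means a smaller ion. V^5+ (Z=23), Sc^3+ (Z=21), Ca^2+ (Z=20), K^+ (Z=19), Cl^- (Z=17), P^3- (Z=15).
Putting V^5+ in gives V^5+ < Sc^3+ < Ca^2+ < K^+ < Cl^- < P^3-; it lands at slot 1.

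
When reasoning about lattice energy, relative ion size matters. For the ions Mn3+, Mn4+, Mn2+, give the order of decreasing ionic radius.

For a single element, ionic radius drops as positive charge rises — Mn4+ < Mn2+.

Mn2+ > Mn3+ > Mn4+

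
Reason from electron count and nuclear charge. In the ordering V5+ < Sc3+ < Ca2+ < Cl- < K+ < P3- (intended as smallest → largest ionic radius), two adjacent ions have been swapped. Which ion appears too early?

Cl-

The pair Cl-, K+ is the wrong way round — both have 18 electrons but Z(K)=19 > Z(Cl)=17, so K+ should be the smaller of the two. All other adjacent pairs agree with periodic trends, so Cl- is the misplaced ion.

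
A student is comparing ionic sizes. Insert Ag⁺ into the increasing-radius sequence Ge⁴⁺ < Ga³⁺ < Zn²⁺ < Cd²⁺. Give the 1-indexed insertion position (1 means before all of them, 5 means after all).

5

Tabulating Z and e⁻: Ge⁴⁺ (Z=32, 28 e⁻), Ga³⁺ (Z=31, 28 e⁻), Zn²⁺ (Z=30, 28 e⁻), Cd²⁺ (Z=48, 46 e⁻), Ag⁺ (Z=47, 46 e⁻). Ge⁴⁺ < Ga³⁺ (isoelectronic, higher Z=32 is smaller); Ga³⁺ < Zn²⁺ (both 28 e⁻, Z=31>30); Zn²⁺ < Cd²⁺ (same group, period 4 vs 5); Cd²⁺ < Ag⁺ (isoelectronic, higher Z=48 is smaller).
With Ag⁺ included the full order is Ge⁴⁺ < Ga³⁺ < Zn²⁺ < Cd²⁺ < Ag⁺, so it takes position 5.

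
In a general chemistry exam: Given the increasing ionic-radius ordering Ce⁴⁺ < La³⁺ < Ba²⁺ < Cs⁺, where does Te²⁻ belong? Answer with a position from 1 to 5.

5

Isoelectronic series (54 e⁻ each). Size is set by nuclear charge: more protons means a smaller ion. Ce⁴⁺ (Z=58), La³⁺ (Z=57), Ba²⁺ (Z=56), Cs⁺ (Z=55), Te²⁻ (Z=52).
Putting Te²⁻ in gives Ce⁴⁺ < La³⁺ < Ba²⁺ < Cs⁺ < Te²⁻; it lands at slot 5.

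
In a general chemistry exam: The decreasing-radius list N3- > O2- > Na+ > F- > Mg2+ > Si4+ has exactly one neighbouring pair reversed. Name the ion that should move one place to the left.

F-

Compare adjacent ions: they are isoelectronic (10 e⁻) and Na has more protons than F (11 vs 9), making Na+ smaller — yet in this decreasing list Na+ sits before F-. Nothing else is reversed, so F- should move one place to the left.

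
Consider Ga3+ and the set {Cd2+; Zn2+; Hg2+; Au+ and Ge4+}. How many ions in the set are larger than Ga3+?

4

First list Z and electron count for each: Ge4+ (Z=32, 28 e⁻), Ga3+ (Z=31, 28 e⁻), Zn2+ (Z=30, 28 e⁻), Cd2+ (Z=48, 46 e⁻), Hg2+ (Z=80, 78 e⁻), Au+ (Z=79, 78 e⁻). Ge4+ < Ga3+ (isoelectronic, higher Z=32 is smaller); Ga3+ < Zn2+ (isoelectronic, higher Z=31 is smaller); Zn2+ < Cd2+ (same group, 1 shell fewer); Cd2+ < Hg2+ (same group, 1 shell fewer); Hg2+ < Au+ (both 78 e⁻, Z=80>79).
Ordering all of them (including Ga3+) by radius gives Ge4+ < Ga3+ < Zn2+ < Cd2+ < Hg2+ < Au+. That's 4.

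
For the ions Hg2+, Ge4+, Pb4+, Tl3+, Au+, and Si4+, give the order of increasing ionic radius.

Si4+ < Ge4+ < Pb4+ < Tl3+ < Hg2+ < Au+

Si4+ has 10 e⁻ (Z=14), Ge4+ has 28 e⁻ (Z=32), Pb4+ has 78 e⁻ (Z=82), Tl3+ has 78 e⁻ (Z=81), Hg2+ has 78 e⁻ (Z=80), Au+ has 78 e⁻ (Z=79). Si4+ < Ge4+ (same group, period 3 vs 4); Ge4+ < Pb4+ (same group, 2 shells fewer); Pb4+ < Tl3+ (isoelectronic, higher Z=82 is smaller); Tl3+ < Hg2+ (isoelectronic, higher Z=81 is smaller); Hg2+ < Au+ (isoelectronic, higher Z=80 is smaller).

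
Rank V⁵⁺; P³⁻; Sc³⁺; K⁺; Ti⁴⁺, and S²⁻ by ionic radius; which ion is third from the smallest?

Sc³⁺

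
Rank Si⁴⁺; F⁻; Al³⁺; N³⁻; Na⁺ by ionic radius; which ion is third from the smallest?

Na⁺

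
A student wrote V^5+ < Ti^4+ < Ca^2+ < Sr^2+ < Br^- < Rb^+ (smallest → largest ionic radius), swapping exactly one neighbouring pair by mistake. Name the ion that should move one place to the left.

The pair Br^-, Rb^+ is the wrong way round — both have 36 electrons but Z(Rb)=37 > Z(Br)=35, so Rb^+ should be the smaller of the two. All other adjacent pairs agree with periodic trends, so Rb^+ is the misplaced ion.

Rb^+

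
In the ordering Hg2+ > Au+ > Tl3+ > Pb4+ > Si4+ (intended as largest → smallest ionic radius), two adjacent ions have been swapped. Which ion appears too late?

Au+

Compare adjacent ions: both have 78 electrons but Z(Hg)=80 > Z(Au)=79, so Hg2+ should be the smaller of the two — yet in this decreasing list Hg2+ sits before Au+. Nothing else is reversed, so Au+ should move one place to the left.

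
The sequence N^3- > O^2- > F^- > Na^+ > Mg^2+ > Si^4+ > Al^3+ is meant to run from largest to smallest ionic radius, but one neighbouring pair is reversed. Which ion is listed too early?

Si^4+

The pair Si^4+, Al^3+ is the wrong way round — both have 10 electrons but Z(Si)=14 > Z(Al)=13, so Si^4+ should be the smaller of the two. All other adjacent pairs agree with periodic trends, so Si^4+ is the misplaced ion.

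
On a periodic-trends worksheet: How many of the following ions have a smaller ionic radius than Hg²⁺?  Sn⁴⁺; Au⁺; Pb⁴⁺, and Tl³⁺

First list Z and electron count for each: Sn⁴⁺: 46 e⁻, Z=50, Pb⁴⁺: 78 e⁻, Z=82, Tl³⁺: 78 e⁻, Z=81, Hg²⁺: 78 e⁻, Z=80, Au⁺: 78 e⁻, Z=79. Sn⁴⁺ < Pb⁴⁺ (same group, period 5 vs 6); Pb⁴⁺ < Tl³⁺ (both 78 e⁻, Z=82>81); Tl³⁺ < Hg²⁺ (both 78 e⁻, Z=81>80); Hg²⁺ < Au⁺ (isoelectronic, higher Z=80 is smaller).
Placing each against Hg²⁺: smaller — Sn⁴⁺, Pb⁴⁺, Tl³⁺; larger — Au⁺. So 3 are smaller.

3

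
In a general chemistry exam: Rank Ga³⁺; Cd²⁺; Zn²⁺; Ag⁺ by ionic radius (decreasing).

Ag⁺ > Cd²⁺ > Zn²⁺ > Ga³⁺

First list Z and electron count for each: Ga³⁺: 28 e⁻, Z=31, Zn²⁺: 28 e⁻, Z=30, Cd²⁺: 46 e⁻, Z=48, Ag⁺: 46 e⁻, Z=47. Ga³⁺ < Zn²⁺ (both 28 e⁻, Z=31>30); Zn²⁺ < Cd²⁺ (same group, 1 shell fewer); Cd²⁺ < Ag⁺ (isoelectronic, higher Z=48 is smaller).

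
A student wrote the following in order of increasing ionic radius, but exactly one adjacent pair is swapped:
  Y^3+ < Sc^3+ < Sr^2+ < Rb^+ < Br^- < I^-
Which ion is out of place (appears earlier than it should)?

Check each adjacent pair. Y^3+ and Sc^3+ are reversed: both in group 3 with the same charge; Sc^3+ (period 4) has the smaller radius. No other neighbouring pair contradicts the periodic trends, so Y^3+ is the ion listed too early.

Y^3+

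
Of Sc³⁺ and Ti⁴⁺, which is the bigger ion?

Sc³⁺

All of these have 18 electrons (isoelectronic). With the same electron cloud, the ion with the most protons pulls it in tightest. Nuclear charges: Ti⁴⁺ (Z=22), Sc³⁺ (Z=21). Highest Z is smallest.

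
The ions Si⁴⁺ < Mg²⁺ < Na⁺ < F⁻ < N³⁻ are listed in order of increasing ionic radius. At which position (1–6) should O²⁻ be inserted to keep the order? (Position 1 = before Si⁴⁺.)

5

These species are isoelectronic with 10 electrons. The only difference is the number of protons: Si⁴⁺ (Z=14), Mg²⁺ (Z=12), Na⁺ (Z=11), F⁻ (Z=9), O²⁻ (Z=8), N³⁻ (Z=7). The strongest nuclear pull (Si⁴⁺) gives the smallest ion.
The complete sequence is Si⁴⁺ < Mg²⁺ < Na⁺ < F⁻ < O²⁻ < N³⁻. O²⁻ sits at position 5.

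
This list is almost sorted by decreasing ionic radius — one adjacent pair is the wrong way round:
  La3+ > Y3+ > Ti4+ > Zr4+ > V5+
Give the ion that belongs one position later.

Check each adjacent pair. Ti4+ and Zr4+ are reversed: Ti4+ and Zr4+ are in one column with the same charge; the lighter period-4 ion has one fewer shell and is smaller. No other neighbouring pair contradicts the periodic trends, so Ti4+ is the ion listed too early.

Ti4+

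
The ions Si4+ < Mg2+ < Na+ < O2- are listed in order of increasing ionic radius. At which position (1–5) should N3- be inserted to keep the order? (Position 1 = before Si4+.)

5

Isoelectronic series (10 e⁻ each). Size is set by nuclear charge: more protons means a smaller ion. Si4+ (Z=14), Mg2+ (Z=12), Na+ (Z=11), O2- (Z=8), N3- (Z=7).
Putting N3- in gives Si4+ < Mg2+ < Na+ < O2- < N3-; it lands at slot 5.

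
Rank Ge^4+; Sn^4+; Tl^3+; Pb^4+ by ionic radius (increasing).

Ge^4+ < Sn^4+ < Pb^4+ < Tl^3+

Electron counts and nuclear charges: Ge^4+ has 28 e⁻ (Z=32), Sn^4+ has 46 e⁻ (Z=50), Pb^4+ has 78 e⁻ (Z=82), Tl^3+ has 78 e⁻ (Z=81). Ge^4+ < Sn^4+ (same group, period 4 vs 5); Sn^4+ < Pb^4+ (same group, period 5 vs 6); Pb^4+ < Tl^3+ (isoelectronic, higher Z=82 is smaller).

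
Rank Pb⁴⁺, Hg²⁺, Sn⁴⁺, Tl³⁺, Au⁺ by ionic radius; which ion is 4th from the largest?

Tabulating Z and e⁻: Sn⁴⁺: 46 e⁻, Z=50, Pb⁴⁺: 78 e⁻, Z=82, Tl³⁺: 78 e⁻, Z=81, Hg²⁺: 78 e⁻, Z=80, Au⁺: 78 e⁻, Z=79. Sn⁴⁺ < Pb⁴⁺ (same group, 1 shell fewer); Pb⁴⁺ < Tl³⁺ (both 78 e⁻, Z=82>81); Tl³⁺ < Hg²⁺ (isoelectronic, higher Z=81 is smaller); Hg²⁺ < Au⁺ (isoelectronic, higher Z=80 is smaller).
Ordering: Sn⁴⁺ < Pb⁴⁺ < Tl³⁺ < Hg²⁺ < Au⁺. The 4th largest is Pb⁴⁺.

Pb⁴⁺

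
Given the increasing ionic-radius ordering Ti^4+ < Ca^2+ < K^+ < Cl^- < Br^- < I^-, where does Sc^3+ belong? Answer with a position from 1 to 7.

2

Work out protons and electrons: Ti^4+ has 18 e⁻ (Z=22), Sc^3+ has 18 e⁻ (Z=21), Ca^2+ has 18 e⁻ (Z=20), K^+ has 18 e⁻ (Z=19), Cl^- has 18 e⁻ (Z=17), Br^- has 36 e⁻ (Z=35), I^- has 54 e⁻ (Z=53). Ti^4+ < Sc^3+ (isoelectronic, higher Z=22 is smaller); Sc^3+ < Ca^2+ (both 18 e⁻, Z=21>20); Ca^2+ < K^+ (isoelectronic, higher Z=20 is smaller); K^+ < Cl^- (both 18 e⁻, Z=19>17); Cl^- < Br^- (same group, period 3 vs 4); Br^- < I^- (same group, period 4 vs 5).
Putting Sc^3+ in gives Ti^4+ < Sc^3+ < Ca^2+ < K^+ < Cl^- < Br^- < I^-; it lands at slot 2.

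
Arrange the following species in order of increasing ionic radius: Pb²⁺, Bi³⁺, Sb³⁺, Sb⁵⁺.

Work out protons and electrons: Sb⁵⁺ has 46 e⁻ (Z=51), Sb³⁺ has 48 e⁻ (Z=51), Bi³⁺ has 80 e⁻ (Z=83), Pb²⁺ has 80 e⁻ (Z=82). Sb⁵⁺ < Sb³⁺ (same element, +5 vs +3); Sb³⁺ < Bi³⁺ (same group, period 5 vs 6); Bi³⁺ < Pb²⁺ (isoelectronic, higher Z=83 is smaller).

Sb⁵⁺ < Sb³⁺ < Bi³⁺ < Pb²⁺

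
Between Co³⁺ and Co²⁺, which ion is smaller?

Same element, different charge: the more highly charged cation has fewer electrons and a greater effective nuclear charge per electron, making Co³⁺ the smallest.

Co³⁺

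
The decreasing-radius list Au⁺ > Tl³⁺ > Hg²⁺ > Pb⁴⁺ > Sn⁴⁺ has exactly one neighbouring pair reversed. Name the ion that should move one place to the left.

Hg²⁺

Check each adjacent pair. Tl³⁺ and Hg²⁺ are reversed: Tl³⁺ and Hg²⁺ share 78 electrons; the higher nuclear charge on Tl (Z=81) contracts it more, so Tl³⁺ < Hg²⁺. No other neighbouring pair contradicts the periodic trends, so Hg²⁺ is the ion listed too late.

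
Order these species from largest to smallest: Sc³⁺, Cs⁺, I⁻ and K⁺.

I⁻ > Cs⁺ > K⁺ > Sc³⁺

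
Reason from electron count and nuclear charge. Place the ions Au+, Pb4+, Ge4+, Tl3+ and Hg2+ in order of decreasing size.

Electron counts and nuclear charges: Ge4+ (Z=32, 28 e⁻), Pb4+ (Z=82, 78 e⁻), Tl3+ (Z=81, 78 e⁻), Hg2+ (Z=80, 78 e⁻), Au+ (Z=79, 78 e⁻). Ge4+ < Pb4+ (same group, 2 shells fewer); Pb4+ < Tl3+ (isoelectronic, higher Z=82 is smaller); Tl3+ < Hg2+ (isoelectronic, higher Z=81 is smaller); Hg2+ < Au+ (both 78 e⁻, Z=80>79).

Au+ > Hg2+ > Tl3+ > Pb4+ > Ge4+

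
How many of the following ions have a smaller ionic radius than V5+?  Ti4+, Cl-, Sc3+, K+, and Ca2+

0

Each ion has 18 electrons. The ranking follows nuclear charge in reverse — greater Z gives a smaller radius. V5+ (Z=23), Ti4+ (Z=22), Sc3+ (Z=21), Ca2+ (Z=20), K+ (Z=19), Cl- (Z=17).
Overall: V5+ < Ti4+ < Sc3+ < Ca2+ < K+ < Cl-. V5+ has 0 below it and 5 above. So 0 are smaller.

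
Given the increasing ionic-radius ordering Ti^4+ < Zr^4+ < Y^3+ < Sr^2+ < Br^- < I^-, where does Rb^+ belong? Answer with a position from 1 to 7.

5

Electron counts and nuclear charges: Ti^4+ has 18 e⁻ (Z=22), Zr^4+ has 36 e⁻ (Z=40), Y^3+ has 36 e⁻ (Z=39), Sr^2+ has 36 e⁻ (Z=38), Rb^+ has 36 e⁻ (Z=37), Br^- has 36 e⁻ (Z=35), I^- has 54 e⁻ (Z=53). Ti^4+ < Zr^4+ (same group, 1 shell fewer); Zr^4+ < Y^3+ (isoelectronic, higher Z=40 is smaller); Y^3+ < Sr^2+ (both 36 e⁻, Z=39>38); Sr^2+ < Rb^+ (both 36 e⁻, Z=38>37); Rb^+ < Br^- (isoelectronic, higher Z=37 is smaller); Br^- < I^- (same group, 1 shell fewer).
The complete sequence is Ti^4+ < Zr^4+ < Y^3+ < Sr^2+ < Rb^+ < Br^- < I^-. Rb^+ sits at position 5.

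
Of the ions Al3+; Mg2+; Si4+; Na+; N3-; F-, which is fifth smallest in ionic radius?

These species are isoelectronic with 10 electrons. The only difference is the number of protons: Si4+ (Z=14), Al3+ (Z=13), Mg2+ (Z=12), Na+ (Z=11), F- (Z=9), N3- (Z=7). The strongest nuclear pull (Si4+) gives the smallest ion.
Full ascending order: Si4+ < Al3+ < Mg2+ < Na+ < F- < N3-. Counting from the smallest, position 5 is F-.

F-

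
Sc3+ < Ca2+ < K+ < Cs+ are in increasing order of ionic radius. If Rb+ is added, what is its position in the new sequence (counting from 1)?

4

Electron counts and nuclear charges: Sc3+ has 18 e⁻ (Z=21), Ca2+ has 18 e⁻ (Z=20), K+ has 18 e⁻ (Z=19), Rb+ has 36 e⁻ (Z=37), Cs+ has 54 e⁻ (Z=55). Sc3+ < Ca2+ (isoelectronic, higher Z=21 is smaller); Ca2+ < K+ (isoelectronic, higher Z=20 is smaller); K+ < Rb+ (same group, 1 shell fewer); Rb+ < Cs+ (same group, period 5 vs 6).
Merged order: Sc3+ < Ca2+ < K+ < Rb+ < Cs+ — Rb+ is number 4.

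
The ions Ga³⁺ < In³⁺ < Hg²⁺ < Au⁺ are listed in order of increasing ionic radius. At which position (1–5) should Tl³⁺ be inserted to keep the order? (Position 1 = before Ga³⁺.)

3

Ga³⁺ (Z=31, 28 e⁻), In³⁺ (Z=49, 46 e⁻), Tl³⁺ (Z=81, 78 e⁻), Hg²⁺ (Z=80, 78 e⁻), Au⁺ (Z=79, 78 e⁻). Ga³⁺ < In³⁺ (same group, 1 shell fewer); In³⁺ < Tl³⁺ (same group, 1 shell fewer); Tl³⁺ < Hg²⁺ (both 78 e⁻, Z=81>80); Hg²⁺ < Au⁺ (both 78 e⁻, Z=80>79).
Putting Tl³⁺ in gives Ga³⁺ < In³⁺ < Tl³⁺ < Hg²⁺ < Au⁺; it lands at slot 3.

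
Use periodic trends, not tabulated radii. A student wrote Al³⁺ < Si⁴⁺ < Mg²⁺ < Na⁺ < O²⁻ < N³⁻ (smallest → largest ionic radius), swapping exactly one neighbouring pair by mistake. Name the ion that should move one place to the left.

Si⁴⁺

Compare adjacent ions: they are isoelectronic (10 e⁻) and Si has more protons than Al (14 vs 13), making Si⁴⁺ smaller — yet in this increasing list Al³⁺ sits before Si⁴⁺. Nothing else is reversed, so Si⁴⁺ should move one place to the left.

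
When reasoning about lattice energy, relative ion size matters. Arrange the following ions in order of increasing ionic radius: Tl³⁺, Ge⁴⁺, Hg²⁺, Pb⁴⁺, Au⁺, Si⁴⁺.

Si⁴⁺ < Ge⁴⁺ < Pb⁴⁺ < Tl³⁺ < Hg²⁺ < Au⁺

First list Z and electron count for each: Si⁴⁺ (Z=14, 10 e⁻), Ge⁴⁺ (Z=32, 28 e⁻), Pb⁴⁺ (Z=82, 78 e⁻), Tl³⁺ (Z=81, 78 e⁻), Hg²⁺ (Z=80, 78 e⁻), Au⁺ (Z=79, 78 e⁻). Si⁴⁺ < Ge⁴⁺ (same group, 1 shell fewer); Ge⁴⁺ < Pb⁴⁺ (same group, period 4 vs 6); Pb⁴⁺ < Tl³⁺ (both 78 e⁻, Z=82>81); Tl³⁺ < Hg²⁺ (both 78 e⁻, Z=81>80); Hg²⁺ < Au⁺ (both 78 e⁻, Z=80>79).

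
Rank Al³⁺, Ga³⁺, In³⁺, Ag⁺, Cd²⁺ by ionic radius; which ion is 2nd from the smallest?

Al³⁺ (Z=13, 10 e⁻), Ga³⁺ (Z=31, 28 e⁻), In³⁺ (Z=49, 46 e⁻), Cd²⁺ (Z=48, 46 e⁻), Ag⁺ (Z=47, 46 e⁻). Al³⁺ < Ga³⁺ (same group, 1 shell fewer); Ga³⁺ < In³⁺ (same group, period 4 vs 5); In³⁺ < Cd²⁺ (both 46 e⁻, Z=49>48); Cd²⁺ < Ag⁺ (both 46 e⁻, Z=48>47).
Ordering: Al³⁺ < Ga³⁺ < In³⁺ < Cd²⁺ < Ag⁺. The 2nd smallest is Ga³⁺.

Ga³⁺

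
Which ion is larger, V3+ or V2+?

V2+

For a single element, ionic radius drops as positive charge rises — V3+ < V2+.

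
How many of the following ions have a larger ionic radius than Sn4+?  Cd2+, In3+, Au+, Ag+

4

Electron counts and nuclear charges: Sn4+ (Z=50, 46 e⁻), In3+ (Z=49, 46 e⁻), Cd2+ (Z=48, 46 e⁻), Ag+ (Z=47, 46 e⁻), Au+ (Z=79, 78 e⁻). Sn4+ < In3+ (both 46 e⁻, Z=50>49); In3+ < Cd2+ (isoelectronic, higher Z=49 is smaller); Cd2+ < Ag+ (isoelectronic, higher Z=48 is smaller); Ag+ < Au+ (same group, period 5 vs 6).
Relative to Sn4+, the ions that are larger are In3+, Cd2+, Ag+, Au+. That's 4.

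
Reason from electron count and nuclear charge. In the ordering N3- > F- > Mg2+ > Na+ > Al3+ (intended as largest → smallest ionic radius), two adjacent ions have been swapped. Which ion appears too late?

Na+

Check each adjacent pair. Mg2+ and Na+ are reversed: Mg2+ and Na+ share 10 electrons; the higher nuclear charge on Mg (Z=12) contracts it more, so Mg2+ < Na+. No other neighbouring pair contradicts the periodic trends, so Na+ is the ion listed too late.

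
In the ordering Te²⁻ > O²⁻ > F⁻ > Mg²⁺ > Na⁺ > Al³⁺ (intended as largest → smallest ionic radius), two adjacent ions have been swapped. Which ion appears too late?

Na⁺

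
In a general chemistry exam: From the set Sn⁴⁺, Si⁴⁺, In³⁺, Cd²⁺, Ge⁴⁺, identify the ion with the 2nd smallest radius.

Ge⁴⁺

Work out protons and electrons: Si⁴⁺ (Z=14, 10 e⁻), Ge⁴⁺ (Z=32, 28 e⁻), Sn⁴⁺ (Z=50, 46 e⁻), In³⁺ (Z=49, 46 e⁻), Cd²⁺ (Z=48, 46 e⁻). Si⁴⁺ < Ge⁴⁺ (same group, period 3 vs 4); Ge⁴⁺ < Sn⁴⁺ (same group, 1 shell fewer); Sn⁴⁺ < In³⁺ (isoelectronic, higher Z=50 is smaller); In³⁺ < Cd²⁺ (isoelectronic, higher Z=49 is smaller).
Ordering: Si⁴⁺ < Ge⁴⁺ < Sn⁴⁺ < In³⁺ < Cd²⁺. The 2nd smallest is Ge⁴⁺.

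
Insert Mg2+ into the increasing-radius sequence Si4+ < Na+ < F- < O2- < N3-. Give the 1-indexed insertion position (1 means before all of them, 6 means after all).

2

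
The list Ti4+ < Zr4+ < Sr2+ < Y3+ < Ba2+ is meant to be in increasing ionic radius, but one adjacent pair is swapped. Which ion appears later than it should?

Y3+

Compare adjacent ions: Y3+ and Sr2+ share 36 electrons; the higher nuclear charge on Y (Z=39) contracts it more, so Y3+ < Sr2+ — yet in this increasing list Sr2+ sits before Y3+. Nothing else is reversed, so Y3+ should move one place to the left.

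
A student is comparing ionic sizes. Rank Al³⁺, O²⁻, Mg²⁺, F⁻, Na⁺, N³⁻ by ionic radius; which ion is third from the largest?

Each ion has 10 electrons. The ranking follows nuclear charge in reverse — greater Z gives a smaller radius. Al³⁺ (Z=13), Mg²⁺ (Z=12), Na⁺ (Z=11), F⁻ (Z=9), O²⁻ (Z=8), N³⁻ (Z=7).
So the order is Al³⁺ < Mg²⁺ < Na⁺ < F⁻ < O²⁻ < N³⁻; the 3rd-largest ion is F⁻.

F⁻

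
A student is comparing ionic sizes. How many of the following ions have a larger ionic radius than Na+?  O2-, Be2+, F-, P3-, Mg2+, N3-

4

Tabulating Z and e⁻: Be2+ has 2 e⁻ (Z=4), Mg2+ has 10 e⁻ (Z=12), Na+ has 10 e⁻ (Z=11), F- has 10 e⁻ (Z=9), O2- has 10 e⁻ (Z=8), N3- has 10 e⁻ (Z=7), P3- has 18 e⁻ (Z=15). Be2+ < Mg2+ (same group, 1 shell fewer); Mg2+ < Na+ (both 10 e⁻, Z=12>11); Na+ < F- (both 10 e⁻, Z=11>9); F- < O2- (isoelectronic, higher Z=9 is smaller); O2- < N3- (isoelectronic, higher Z=8 is smaller); N3- < P3- (same group, period 2 vs 3).
Placing each against Na+: smaller — Be2+, Mg2+; larger — F-, O2-, N3-, P3-. Count: 4.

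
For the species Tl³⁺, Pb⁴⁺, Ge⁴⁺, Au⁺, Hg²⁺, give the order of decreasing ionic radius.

Au⁺ > Hg²⁺ > Tl³⁺ > Pb⁴⁺ > Ge⁴⁺

Ge⁴⁺ (Z=32, 28 e⁻), Pb⁴⁺ (Z=82, 78 e⁻), Tl³⁺ (Z=81, 78 e⁻), Hg²⁺ (Z=80, 78 e⁻), Au⁺ (Z=79, 78 e⁻). Ge⁴⁺ < Pb⁴⁺ (same group, 2 shells fewer); Pb⁴⁺ < Tl³⁺ (both 78 e⁻, Z=82>81); Tl³⁺ < Hg²⁺ (both 78 e⁻, Z=81>80); Hg²⁺ < Au⁺ (isoelectronic, higher Z=80 is smaller).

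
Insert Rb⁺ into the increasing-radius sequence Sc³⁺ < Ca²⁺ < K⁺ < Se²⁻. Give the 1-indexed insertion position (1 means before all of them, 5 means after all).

4

First list Z and electron count for each: Sc³⁺ has 18 e⁻ (Z=21), Ca²⁺ has 18 e⁻ (Z=20), K⁺ has 18 e⁻ (Z=19), Rb⁺ has 36 e⁻ (Z=37), Se²⁻ has 36 e⁻ (Z=34). Sc³⁺ < Ca²⁺ (both 18 e⁻, Z=21>20); Ca²⁺ < K⁺ (both 18 e⁻, Z=20>19); K⁺ < Rb⁺ (same group, period 4 vs 5); Rb⁺ < Se²⁻ (isoelectronic, higher Z=37 is smaller).
Putting Rb⁺ in gives Sc³⁺ < Ca²⁺ < K⁺ < Rb⁺ < Se²⁻; it lands at slot 4.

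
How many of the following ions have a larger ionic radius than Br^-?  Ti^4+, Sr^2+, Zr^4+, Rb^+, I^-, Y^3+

1

Electron counts and nuclear charges: Ti^4+: 18 e⁻, Z=22, Zr^4+: 36 e⁻, Z=40, Y^3+: 36 e⁻, Z=39, Sr^2+: 36 e⁻, Z=38, Rb^+: 36 e⁻, Z=37, Br^-: 36 e⁻, Z=35, I^-: 54 e⁻, Z=53. Ti^4+ < Zr^4+ (same group, 1 shell fewer); Zr^4+ < Y^3+ (both 36 e⁻, Z=40>39); Y^3+ < Sr^2+ (isoelectronic, higher Z=39 is smaller); Sr^2+ < Rb^+ (isoelectronic, higher Z=38 is smaller); Rb^+ < Br^- (isoelectronic, higher Z=37 is smaller); Br^- < I^- (same group, period 4 vs 5).
Overall: Ti^4+ < Zr^4+ < Y^3+ < Sr^2+ < Rb^+ < Br^- < I^-. Br^- has 5 below it and 1 above. That's 1.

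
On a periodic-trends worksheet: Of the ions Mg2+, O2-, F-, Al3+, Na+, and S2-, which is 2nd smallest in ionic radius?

Mg2+

Electron counts and nuclear charges: Al3+: 10 e⁻, Z=13, Mg2+: 10 e⁻, Z=12, Na+: 10 e⁻, Z=11, F-: 10 e⁻, Z=9, O2-: 10 e⁻, Z=8, S2-: 18 e⁻, Z=16. Al3+ < Mg2+ (isoelectronic, higher Z=13 is smaller); Mg2+ < Na+ (both 10 e⁻, Z=12>11); Na+ < F- (isoelectronic, higher Z=11 is smaller); F- < O2- (both 10 e⁻, Z=9>8); O2- < S2- (same group, 1 shell fewer).
That gives Al3+ < Mg2+ < Na+ < F- < O2- < S2-. From the smallest end, number 2 is Mg2+.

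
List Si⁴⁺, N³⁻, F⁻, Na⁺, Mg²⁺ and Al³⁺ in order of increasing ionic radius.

Isoelectronic series (10 e⁻ each). Size is set by nuclear charge: more protons means a smaller ion. Si⁴⁺ (Z=14), Al³⁺ (Z=13), Mg²⁺ (Z=12), Na⁺ (Z=11), F⁻ (Z=9), N³⁻ (Z=7).

Si⁴⁺ < Al³⁺ < Mg²⁺ < Na⁺ < F⁻ < N³⁻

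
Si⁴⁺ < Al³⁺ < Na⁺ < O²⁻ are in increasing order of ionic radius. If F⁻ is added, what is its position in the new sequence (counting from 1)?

4

Isoelectronic series (10 e⁻ each). Size is set by nuclear charge: more protons means a smaller ion. Si⁴⁺ (Z=14), Al³⁺ (Z=13), Na⁺ (Z=11), F⁻ (Z=9), O²⁻ (Z=8).
With F⁻ included the full order is Si⁴⁺ < Al³⁺ < Na⁺ < F⁻ < O²⁻, so it takes position 4.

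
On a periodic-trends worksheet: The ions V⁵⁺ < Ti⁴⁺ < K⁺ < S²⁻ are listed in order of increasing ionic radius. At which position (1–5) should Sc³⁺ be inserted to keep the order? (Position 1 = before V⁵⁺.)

3

These species are isoelectronic with 18 electrons. The only difference is the number of protons: V⁵⁺ (Z=23), Ti⁴⁺ (Z=22), Sc³⁺ (Z=21), K⁺ (Z=19), S²⁻ (Z=16). The strongest nuclear pull (V⁵⁺) gives the smallest ion.
Putting Sc³⁺ in gives V⁵⁺ < Ti⁴⁺ < Sc³⁺ < K⁺ < S²⁻; it lands at slot 3.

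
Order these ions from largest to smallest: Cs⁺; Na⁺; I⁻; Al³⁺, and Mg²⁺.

I⁻ > Cs⁺ > Na⁺ > Mg²⁺ > Al³⁺

Al³⁺ has 10 e⁻ (Z=13), Mg²⁺ has 10 e⁻ (Z=12), Na⁺ has 10 e⁻ (Z=11), Cs⁺ has 54 e⁻ (Z=55), I⁻ has 54 e⁻ (Z=53). Al³⁺ < Mg²⁺ (isoelectronic, higher Z=13 is smaller); Mg²⁺ < Na⁺ (both 10 e⁻, Z=12>11); Na⁺ < Cs⁺ (same group, 3 shells fewer); Cs⁺ < I⁻ (both 54 e⁻, Z=55>53).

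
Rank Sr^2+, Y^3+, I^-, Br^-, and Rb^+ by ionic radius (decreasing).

I^- > Br^- > Rb^+ > Sr^2+ > Y^3+

Tabulating Z and e⁻: Y^3+ (Z=39, 36 e⁻), Sr^2+ (Z=38, 36 e⁻), Rb^+ (Z=37, 36 e⁻), Br^- (Z=35, 36 e⁻), I^- (Z=53, 54 e⁻). Y^3+ < Sr^2+ (isoelectronic, higher Z=39 is smaller); Sr^2+ < Rb^+ (both 36 e⁻, Z=38>37); Rb^+ < Br^- (both 36 e⁻, Z=37>35); Br^- < I^- (same group, period 4 vs 5).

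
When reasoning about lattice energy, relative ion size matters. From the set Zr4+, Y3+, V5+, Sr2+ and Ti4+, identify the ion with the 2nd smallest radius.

Electron counts and nuclear charges: V5+ has 18 e⁻ (Z=23), Ti4+ has 18 e⁻ (Z=22), Zr4+ has 36 e⁻ (Z=40), Y3+ has 36 e⁻ (Z=39), Sr2+ has 36 e⁻ (Z=38). V5+ < Ti4+ (both 18 e⁻, Z=23>22); Ti4+ < Zr4+ (same group, period 4 vs 5); Zr4+ < Y3+ (both 36 e⁻, Z=40>39); Y3+ < Sr2+ (isoelectronic, higher Z=39 is smaller).
Full ascending order: V5+ < Ti4+ < Zr4+ < Y3+ < Sr2+. Counting from the smallest, position 2 is Ti4+.

Ti4+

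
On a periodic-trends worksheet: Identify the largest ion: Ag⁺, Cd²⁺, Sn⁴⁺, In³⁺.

Each ion has 46 electrons. The ranking follows nuclear charge in reverse — greater Z gives a smaller radius. Sn⁴⁺ (Z=50), In³⁺ (Z=49), Cd²⁺ (Z=48), Ag⁺ (Z=47).

Ag⁺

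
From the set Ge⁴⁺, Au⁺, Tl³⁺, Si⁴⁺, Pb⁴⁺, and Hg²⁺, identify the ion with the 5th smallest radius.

Hg²⁺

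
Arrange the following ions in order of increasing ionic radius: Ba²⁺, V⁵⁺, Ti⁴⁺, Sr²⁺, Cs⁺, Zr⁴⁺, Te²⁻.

V⁵⁺ < Ti⁴⁺ < Zr⁴⁺ < Sr²⁺ < Ba²⁺ < Cs⁺ < Te²⁻

Work out protons and electrons: V⁵⁺ (Z=23, 18 e⁻), Ti⁴⁺ (Z=22, 18 e⁻), Zr⁴⁺ (Z=40, 36 e⁻), Sr²⁺ (Z=38, 36 e⁻), Ba²⁺ (Z=56, 54 e⁻), Cs⁺ (Z=55, 54 e⁻), Te²⁻ (Z=52, 54 e⁻). V⁵⁺ < Ti⁴⁺ (isoelectronic, higher Z=23 is smaller); Ti⁴⁺ < Zr⁴⁺ (same group, period 4 vs 5); Zr⁴⁺ < Sr²⁺ (isoelectronic, higher Z=40 is smaller); Sr²⁺ < Ba²⁺ (same group, period 5 vs 6); Ba²⁺ < Cs⁺ (isoelectronic, higher Z=56 is smaller); Cs⁺ < Te²⁻ (both 54 e⁻, Z=55>52).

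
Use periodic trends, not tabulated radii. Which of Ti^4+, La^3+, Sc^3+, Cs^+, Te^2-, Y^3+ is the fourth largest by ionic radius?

First list Z and electron count for each: Ti^4+: 18 e⁻, Z=22, Sc^3+: 18 e⁻, Z=21, Y^3+: 36 e⁻, Z=39, La^3+: 54 e⁻, Z=57, Cs^+: 54 e⁻, Z=55, Te^2-: 54 e⁻, Z=52. Ti^4+ < Sc^3+ (isoelectronic, higher Z=22 is smaller); Sc^3+ < Y^3+ (same group, period 4 vs 5); Y^3+ < La^3+ (same group, period 5 vs 6); La^3+ < Cs^+ (isoelectronic, higher Z=57 is smaller); Cs^+ < Te^2- (isoelectronic, higher Z=55 is smaller).
So the order is Ti^4+ < Sc^3+ < Y^3+ < La^3+ < Cs^+ < Te^2-; the 4th-largest ion is Y^3+.

Y^3+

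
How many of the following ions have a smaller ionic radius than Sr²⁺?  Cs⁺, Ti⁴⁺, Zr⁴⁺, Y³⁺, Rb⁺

3

Ti⁴⁺ (Z=22, 18 e⁻), Zr⁴⁺ (Z=40, 36 e⁻), Y³⁺ (Z=39, 36 e⁻), Sr²⁺ (Z=38, 36 e⁻), Rb⁺ (Z=37, 36 e⁻), Cs⁺ (Z=55, 54 e⁻). Ti⁴⁺ < Zr⁴⁺ (same group, 1 shell fewer); Zr⁴⁺ < Y³⁺ (both 36 e⁻, Z=40>39); Y³⁺ < Sr²⁺ (both 36 e⁻, Z=39>38); Sr²⁺ < Rb⁺ (both 36 e⁻, Z=38>37); Rb⁺ < Cs⁺ (same group, 1 shell fewer).
Ordering all of them (including Sr²⁺) by radius gives Ti⁴⁺ < Zr⁴⁺ < Y³⁺ < Sr²⁺ < Rb⁺ < Cs⁺. Count: 3.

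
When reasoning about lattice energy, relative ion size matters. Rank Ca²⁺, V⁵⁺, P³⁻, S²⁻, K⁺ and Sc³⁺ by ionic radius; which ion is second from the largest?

S²⁻

Each ion has 18 electrons. The ranking follows nuclear charge in reverse — greater Z gives a smaller radius. V⁵⁺ (Z=23), Sc³⁺ (Z=21), Ca²⁺ (Z=20), K⁺ (Z=19), S²⁻ (Z=16), P³⁻ (Z=15).
Ordering: V⁵⁺ < Sc³⁺ < Ca²⁺ < K⁺ < S²⁻ < P³⁻. The second largest is S²⁻.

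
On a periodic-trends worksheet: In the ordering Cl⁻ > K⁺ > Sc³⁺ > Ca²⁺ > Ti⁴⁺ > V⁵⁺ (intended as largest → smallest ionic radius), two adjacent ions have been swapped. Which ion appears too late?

Compare adjacent ions: both have 18 electrons but Z(Sc)=21 > Z(Ca)=20, so Sc³⁺ should be the smaller of the two — yet in this decreasing list Sc³⁺ sits before Ca²⁺. Nothing else is reversed, so Ca²⁺ should move one place to the left.

Ca²⁺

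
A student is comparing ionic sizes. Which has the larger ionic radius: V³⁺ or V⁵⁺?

V³⁺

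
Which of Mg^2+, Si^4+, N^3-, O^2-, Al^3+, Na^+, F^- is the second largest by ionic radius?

Isoelectronic series (10 e⁻ each). Size is set by nuclear charge: more protons means a smaller ion. Si^4+ (Z=14), Al^3+ (Z=13), Mg^2+ (Z=12), Na^+ (Z=11), F^- (Z=9), O^2- (Z=8), N^3- (Z=7).
So the order is Si^4+ < Al^3+ < Mg^2+ < Na^+ < F^- < O^2- < N^3-; the 2nd-largest ion is O^2-.

O^2-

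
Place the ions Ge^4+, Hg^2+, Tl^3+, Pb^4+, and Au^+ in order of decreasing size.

Au^+ > Hg^2+ > Tl^3+ > Pb^4+ > Ge^4+

Work out protons and electrons: Ge^4+ has 28 e⁻ (Z=32), Pb^4+ has 78 e⁻ (Z=82), Tl^3+ has 78 e⁻ (Z=81), Hg^2+ has 78 e⁻ (Z=80), Au^+ has 78 e⁻ (Z=79). Ge^4+ < Pb^4+ (same group, period 4 vs 6); Pb^4+ < Tl^3+ (both 78 e⁻, Z=82>81); Tl^3+ < Hg^2+ (isoelectronic, higher Z=81 is smaller); Hg^2+ < Au^+ (both 78 e⁻, Z=80>79).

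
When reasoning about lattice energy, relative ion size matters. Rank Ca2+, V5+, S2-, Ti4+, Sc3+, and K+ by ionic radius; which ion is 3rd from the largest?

Ca2+

All of these have 18 electrons (isoelectronic). With the same electron cloud, the ion with the most protons pulls it in tightest. Nuclear charges: V5+ (Z=23), Ti4+ (Z=22), Sc3+ (Z=21), Ca2+ (Z=20), K+ (Z=19), S2- (Z=16). Highest Z is smallest.
That gives V5+ < Ti4+ < Sc3+ < Ca2+ < K+ < S2-. From the largest end, number 3 is Ca2+.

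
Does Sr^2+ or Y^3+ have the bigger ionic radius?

Each ion has 36 electrons. The ranking follows nuclear charge in reverse — greater Z gives a smaller radius. Y^3+ (Z=39), Sr^2+ (Z=38).

Sr^2+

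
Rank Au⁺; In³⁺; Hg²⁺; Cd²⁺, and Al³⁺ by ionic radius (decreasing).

Electron counts and nuclear charges: Al³⁺ has 10 e⁻ (Z=13), In³⁺ has 46 e⁻ (Z=49), Cd²⁺ has 46 e⁻ (Z=48), Hg²⁺ has 78 e⁻ (Z=80), Au⁺ has 78 e⁻ (Z=79). Al³⁺ < In³⁺ (same group, period 3 vs 5); In³⁺ < Cd²⁺ (both 46 e⁻, Z=49>48); Cd²⁺ < Hg²⁺ (same group, period 5 vs 6); Hg²⁺ < Au⁺ (isoelectronic, higher Z=80 is smaller).

Au⁺ > Hg²⁺ > Cd²⁺ > In³⁺ > Al³⁺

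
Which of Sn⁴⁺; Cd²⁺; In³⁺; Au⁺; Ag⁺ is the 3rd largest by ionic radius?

Cd²⁺

Electron counts and nuclear charges: Sn⁴⁺ (Z=50, 46 e⁻), In³⁺ (Z=49, 46 e⁻), Cd²⁺ (Z=48, 46 e⁻), Ag⁺ (Z=47, 46 e⁻), Au⁺ (Z=79, 78 e⁻). Sn⁴⁺ < In³⁺ (both 46 e⁻, Z=50>49); In³⁺ < Cd²⁺ (isoelectronic, higher Z=49 is smaller); Cd²⁺ < Ag⁺ (both 46 e⁻, Z=48>47); Ag⁺ < Au⁺ (same group, 1 shell fewer).
Full ascending order: Sn⁴⁺ < In³⁺ < Cd²⁺ < Ag⁺ < Au⁺. Counting from the largest, position 3 is Cd²⁺.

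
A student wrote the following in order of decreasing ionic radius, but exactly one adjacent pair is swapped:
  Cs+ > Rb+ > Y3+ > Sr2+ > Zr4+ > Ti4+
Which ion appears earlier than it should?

Y3+

Check each adjacent pair. Y3+ and Sr2+ are reversed: both have 36 electrons but Z(Y)=39 > Z(Sr)=38, so Y3+ should be the smaller of the two. No other neighbouring pair contradicts the periodic trends, so Y3+ is the ion listed too early.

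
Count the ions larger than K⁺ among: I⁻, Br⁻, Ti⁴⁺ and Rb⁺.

Ti⁴⁺: 18 e⁻, Z=22, K⁺: 18 e⁻, Z=19, Rb⁺: 36 e⁻, Z=37, Br⁻: 36 e⁻, Z=35, I⁻: 54 e⁻, Z=53. Ti⁴⁺ < K⁺ (isoelectronic, higher Z=22 is smaller); K⁺ < Rb⁺ (same group, 1 shell fewer); Rb⁺ < Br⁻ (isoelectronic, higher Z=37 is smaller); Br⁻ < I⁻ (same group, 1 shell fewer).
Ordering all of them (including K⁺) by radius gives Ti⁴⁺ < K⁺ < Rb⁺ < Br⁻ < I⁻. That's 3.

3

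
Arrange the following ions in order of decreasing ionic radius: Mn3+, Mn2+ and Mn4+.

Mn2+ > Mn3+ > Mn4+

Same element, different charge: the more highly charged cation has fewer electrons and a greater effective nuclear charge per electron, making Mn4+ the smallest.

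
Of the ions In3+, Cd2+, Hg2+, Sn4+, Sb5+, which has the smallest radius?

Sb5+

Tabulating Z and e⁻: Sb5+ has 46 e⁻ (Z=51), Sn4+ has 46 e⁻ (Z=50), In3+ has 46 e⁻ (Z=49), Cd2+ has 46 e⁻ (Z=48), Hg2+ has 78 e⁻ (Z=80). Sb5+ < Sn4+ (isoelectronic, higher Z=51 is smaller); Sn4+ < In3+ (isoelectronic, higher Z=50 is smaller); In3+ < Cd2+ (isoelectronic, higher Z=49 is smaller); Cd2+ < Hg2+ (same group, period 5 vs 6).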